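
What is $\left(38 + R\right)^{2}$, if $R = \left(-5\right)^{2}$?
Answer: $3969$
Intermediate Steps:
$R = 25$
$\left(38 + R\right)^{2} = \left(38 + 25\right)^{2} = 63^{2} = 3969$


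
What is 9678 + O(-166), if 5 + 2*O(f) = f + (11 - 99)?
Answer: 19097/2 ≈ 9548.5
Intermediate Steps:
O(f) = -93/2 + f/2 (O(f) = -5/2 + (f + (11 - 99))/2 = -5/2 + (f - 88)/2 = -5/2 + (-88 + f)/2 = -5/2 + (-44 + f/2) = -93/2 + f/2)
9678 + O(-166) = 9678 + (-93/2 + (½)*(-166)) = 9678 + (-93/2 - 83) = 9678 - 259/2 = 19097/2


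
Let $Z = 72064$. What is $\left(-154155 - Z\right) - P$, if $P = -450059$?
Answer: $223840$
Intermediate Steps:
$\left(-154155 - Z\right) - P = \left(-154155 - 72064\right) - -450059 = \left(-154155 - 72064\right) + 450059 = -226219 + 450059 = 223840$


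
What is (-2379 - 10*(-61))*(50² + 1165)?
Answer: -6483385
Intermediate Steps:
(-2379 - 10*(-61))*(50² + 1165) = (-2379 + 610)*(2500 + 1165) = -1769*3665 = -6483385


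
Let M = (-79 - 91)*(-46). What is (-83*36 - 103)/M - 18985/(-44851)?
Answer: 9828259/350734820 ≈ 0.028022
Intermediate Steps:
M = 7820 (M = -170*(-46) = 7820)
(-83*36 - 103)/M - 18985/(-44851) = (-83*36 - 103)/7820 - 18985/(-44851) = (-2988 - 103)*(1/7820) - 18985*(-1/44851) = -3091*1/7820 + 18985/44851 = -3091/7820 + 18985/44851 = 9828259/350734820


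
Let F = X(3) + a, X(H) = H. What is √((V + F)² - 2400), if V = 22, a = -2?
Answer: I*√1871 ≈ 43.255*I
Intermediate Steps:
F = 1 (F = 3 - 2 = 1)
√((V + F)² - 2400) = √((22 + 1)² - 2400) = √(23² - 2400) = √(529 - 2400) = √(-1871) = I*√1871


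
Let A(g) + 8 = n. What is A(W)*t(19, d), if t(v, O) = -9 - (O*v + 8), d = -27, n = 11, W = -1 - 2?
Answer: 1488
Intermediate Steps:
W = -3
A(g) = 3 (A(g) = -8 + 11 = 3)
t(v, O) = -17 - O*v (t(v, O) = -9 - (8 + O*v) = -9 + (-8 - O*v) = -17 - O*v)
A(W)*t(19, d) = 3*(-17 - 1*(-27)*19) = 3*(-17 + 513) = 3*496 = 1488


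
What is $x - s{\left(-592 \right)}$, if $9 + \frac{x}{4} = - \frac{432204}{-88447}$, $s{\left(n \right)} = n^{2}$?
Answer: $- \frac{30998944684}{88447} \approx -3.5048 \cdot 10^{5}$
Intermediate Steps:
$x = - \frac{1455276}{88447}$ ($x = -36 + 4 \left(- \frac{432204}{-88447}\right) = -36 + 4 \left(\left(-432204\right) \left(- \frac{1}{88447}\right)\right) = -36 + 4 \cdot \frac{432204}{88447} = -36 + \frac{1728816}{88447} = - \frac{1455276}{88447} \approx -16.454$)
$x - s{\left(-592 \right)} = - \frac{1455276}{88447} - \left(-592\right)^{2} = - \frac{1455276}{88447} - 350464 = - \frac{30998944684}{88447}$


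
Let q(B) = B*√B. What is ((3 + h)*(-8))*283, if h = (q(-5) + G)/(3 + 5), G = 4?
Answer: -7924 + 1415*I*√5 ≈ -7924.0 + 3164.0*I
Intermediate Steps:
q(B) = B^(3/2)
h = ½ - 5*I*√5/8 (h = ((-5)^(3/2) + 4)/(3 + 5) = (-5*I*√5 + 4)/8 = (4 - 5*I*√5)*(⅛) = ½ - 5*I*√5/8 ≈ 0.5 - 1.3975*I)
((3 + h)*(-8))*283 = ((3 + (½ - 5*I*√5/8))*(-8))*283 = ((7/2 - 5*I*√5/8)*(-8))*283 = (-28 + 5*I*√5)*283 = -7924 + 1415*I*√5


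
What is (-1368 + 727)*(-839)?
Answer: 537799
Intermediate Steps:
(-1368 + 727)*(-839) = -641*(-839) = 537799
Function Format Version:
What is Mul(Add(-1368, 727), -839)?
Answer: 537799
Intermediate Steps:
Mul(Add(-1368, 727), -839) = Mul(-641, -839) = 537799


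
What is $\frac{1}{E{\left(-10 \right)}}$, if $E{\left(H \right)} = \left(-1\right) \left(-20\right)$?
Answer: $\frac{1}{20} \approx 0.05$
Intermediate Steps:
$E{\left(H \right)} = 20$
$\frac{1}{E{\left(-10 \right)}} = \frac{1}{20}$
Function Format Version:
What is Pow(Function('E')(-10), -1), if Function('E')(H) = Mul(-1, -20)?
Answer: Rational(1, 20) ≈ 0.050000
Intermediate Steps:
Function('E')(H) = 20
Pow(Function('E')(-10), -1) = Pow(20, -1) = Rational(1, 20)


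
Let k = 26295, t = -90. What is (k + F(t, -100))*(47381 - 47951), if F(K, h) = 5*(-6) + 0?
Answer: -14971050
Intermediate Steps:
F(K, h) = -30 (F(K, h) = -30 + 0 = -30)
(k + F(t, -100))*(47381 - 47951) = (26295 - 30)*(47381 - 47951) = 26265*(-570) = -14971050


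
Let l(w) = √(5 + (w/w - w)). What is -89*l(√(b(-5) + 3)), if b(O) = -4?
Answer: -89*√(6 - I) ≈ -218.76 + 18.105*I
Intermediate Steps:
l(w) = √(6 - w) (l(w) = √(5 + (1 - w)) = √(6 - w))
-89*l(√(b(-5) + 3)) = -89*√(6 - √(-4 + 3)) = -89*√(6 - √(-1)) = -89*√(6 - I)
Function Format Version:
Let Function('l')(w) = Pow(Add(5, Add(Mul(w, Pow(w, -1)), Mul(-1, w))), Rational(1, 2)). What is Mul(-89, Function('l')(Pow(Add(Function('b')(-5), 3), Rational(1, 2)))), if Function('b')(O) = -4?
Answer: Mul(-89, Pow(Add(6, Mul(-1, I)), Rational(1, 2))) ≈ Add(-218.76, Mul(18.105, I))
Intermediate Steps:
Function('l')(w) = Pow(Add(6, Mul(-1, w)), Rational(1, 2)) (Function('l')(w) = Pow(Add(5, Add(1, Mul(-1, w))), Rational(1, 2)) = Pow(Add(6, Mul(-1, w)), Rational(1, 2)))
Mul(-89, Function('l')(Pow(Add(Function('b')(-5), 3), Rational(1, 2)))) = Mul(-89, Pow(Add(6, Mul(-1, Pow(Add(-4, 3), Rational(1, 2)))), Rational(1, 2))) = Mul(-89, Pow(Add(6, Mul(-1, Pow(-1, Rational(1, 2)))), Rational(1, 2))) = Mul(-89, Pow(Add(6, Mul(-1, I)), Rational(1, 2)))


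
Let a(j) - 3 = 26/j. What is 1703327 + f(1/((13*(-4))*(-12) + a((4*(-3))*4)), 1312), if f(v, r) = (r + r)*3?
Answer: 1711199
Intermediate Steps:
a(j) = 3 + 26/j
f(v, r) = 6*r (f(v, r) = (2*r)*3 = 6*r)
1703327 + f(1/((13*(-4))*(-12) + a((4*(-3))*4)), 1312) = 1703327 + 6*1312 = 1703327 + 7872 = 1711199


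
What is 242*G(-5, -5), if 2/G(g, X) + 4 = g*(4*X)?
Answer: 121/24 ≈ 5.0417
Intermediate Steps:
G(g, X) = 2/(-4 + 4*X*g) (G(g, X) = 2/(-4 + g*(4*X)) = 2/(-4 + 4*X*g))
242*G(-5, -5) = 242*(1/(2*(-1 - 5*(-5)))) = 242*(1/(2*(-1 + 25))) = 242*((1/2)/24) = 242*((1/2)*(1/24)) = 242*(1/48) = 121/24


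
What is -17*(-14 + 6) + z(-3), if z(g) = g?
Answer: 133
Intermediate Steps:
-17*(-14 + 6) + z(-3) = -17*(-14 + 6) - 3 = -17*(-8) - 3 = 136 - 3 = 133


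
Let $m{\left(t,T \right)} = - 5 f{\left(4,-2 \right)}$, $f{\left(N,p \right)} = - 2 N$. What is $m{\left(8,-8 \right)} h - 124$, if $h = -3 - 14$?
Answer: $-804$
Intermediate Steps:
$h = -17$ ($h = -3 - 14 = -17$)
$m{\left(t,T \right)} = 40$ ($m{\left(t,T \right)} = - 5 \left(\left(-2\right) 4\right) = \left(-5\right) \left(-8\right) = 40$)
$m{\left(8,-8 \right)} h - 124 = 40 \left(-17\right) - 124 = -680 - 124 = -804$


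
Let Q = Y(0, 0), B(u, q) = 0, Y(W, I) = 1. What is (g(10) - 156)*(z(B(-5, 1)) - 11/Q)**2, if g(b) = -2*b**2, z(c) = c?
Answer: -43076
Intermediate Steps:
Q = 1
(g(10) - 156)*(z(B(-5, 1)) - 11/Q)**2 = (-2*10**2 - 156)*(0 - 11/1)**2 = (-2*100 - 156)*(0 - 11*1)**2 = (-200 - 156)*(0 - 11)**2 = -356*(-11)**2 = -356*121 = -43076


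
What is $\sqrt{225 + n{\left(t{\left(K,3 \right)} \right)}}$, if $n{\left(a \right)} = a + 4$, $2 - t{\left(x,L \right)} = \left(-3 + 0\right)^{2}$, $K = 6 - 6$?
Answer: $\sqrt{222} \approx 14.9$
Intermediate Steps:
$K = 0$ ($K = 6 - 6 = 0$)
$t{\left(x,L \right)} = -7$ ($t{\left(x,L \right)} = 2 - \left(-3 + 0\right)^{2} = 2 - \left(-3\right)^{2} = 2 - 9 = -7$)
$n{\left(a \right)} = 4 + a$
$\sqrt{225 + n{\left(t{\left(K,3 \right)} \right)}} = \sqrt{225 + \left(4 - 7\right)} = \sqrt{225 - 3} = \sqrt{222}$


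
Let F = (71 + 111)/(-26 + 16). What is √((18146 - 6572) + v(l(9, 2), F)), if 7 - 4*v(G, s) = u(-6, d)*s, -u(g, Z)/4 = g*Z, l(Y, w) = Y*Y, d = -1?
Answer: √1146655/10 ≈ 107.08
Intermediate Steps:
F = -91/5 (F = 182/(-10) = 182*(-⅒) = -91/5 ≈ -18.200)
l(Y, w) = Y²
u(g, Z) = -4*Z*g (u(g, Z) = -4*g*Z = -4*Z*g)
v(G, s) = 7/4 + 6*s (v(G, s) = 7/4 - (-4*(-1)*(-6))*s/4 = 7/4 - (-6)*s = 7/4 + 6*s)
√((18146 - 6572) + v(l(9, 2), F)) = √((18146 - 6572) + (7/4 + 6*(-91/5))) = √(11574 + (7/4 - 546/5)) = √(11574 - 2149/20) = √(229331/20) = √1146655/10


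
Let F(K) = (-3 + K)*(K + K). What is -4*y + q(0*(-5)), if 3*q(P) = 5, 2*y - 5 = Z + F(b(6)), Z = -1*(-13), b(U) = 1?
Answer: -79/3 ≈ -26.333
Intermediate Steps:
Z = 13
F(K) = 2*K*(-3 + K) (F(K) = (-3 + K)*(2*K) = 2*K*(-3 + K))
y = 7 (y = 5/2 + (13 + 2*1*(-3 + 1))/2 = 5/2 + (13 + 2*1*(-2))/2 = 5/2 + (13 - 4)/2 = 5/2 + (½)*9 = 5/2 + 9/2 = 7)
q(P) = 5/3 (q(P) = (⅓)*5 = 5/3)
-4*y + q(0*(-5)) = -4*7 + 5/3 = -28 + 5/3 = -79/3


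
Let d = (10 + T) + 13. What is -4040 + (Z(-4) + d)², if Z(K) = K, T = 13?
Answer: -3016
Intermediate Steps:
d = 36 (d = (10 + 13) + 13 = 23 + 13 = 36)
-4040 + (Z(-4) + d)² = -4040 + (-4 + 36)² = -4040 + 32² = -4040 + 1024 = -3016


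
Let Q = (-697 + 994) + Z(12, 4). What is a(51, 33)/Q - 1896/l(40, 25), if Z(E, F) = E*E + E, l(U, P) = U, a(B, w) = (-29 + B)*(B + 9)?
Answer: -33587/755 ≈ -44.486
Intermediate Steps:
a(B, w) = (-29 + B)*(9 + B)
Z(E, F) = E + E**2 (Z(E, F) = E**2 + E = E + E**2)
Q = 453 (Q = (-697 + 994) + 12*(1 + 12) = 297 + 12*13 = 297 + 156 = 453)
a(51, 33)/Q - 1896/l(40, 25) = (-261 + 51**2 - 20*51)/453 - 1896/40 = (-261 + 2601 - 1020)*(1/453) - 1896*1/40 = 1320*(1/453) - 237/5 = 440/151 - 237/5 = -33587/755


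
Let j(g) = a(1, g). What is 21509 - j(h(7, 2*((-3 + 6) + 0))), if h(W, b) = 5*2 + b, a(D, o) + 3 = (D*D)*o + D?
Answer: 21495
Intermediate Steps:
a(D, o) = -3 + D + o*D² (a(D, o) = -3 + ((D*D)*o + D) = -3 + (D²*o + D) = -3 + (o*D² + D) = -3 + (D + o*D²) = -3 + D + o*D²)
h(W, b) = 10 + b
j(g) = -2 + g (j(g) = -3 + 1 + g*1² = -3 + 1 + g*1 = -3 + 1 + g = -2 + g)
21509 - j(h(7, 2*((-3 + 6) + 0))) = 21509 - (-2 + (10 + 2*((-3 + 6) + 0))) = 21509 - (-2 + (10 + 2*(3 + 0))) = 21509 - (-2 + (10 + 2*3)) = 21509 - (-2 + (10 + 6)) = 21509 - (-2 + 16) = 21509 - 1*14 = 21509 - 14 = 21495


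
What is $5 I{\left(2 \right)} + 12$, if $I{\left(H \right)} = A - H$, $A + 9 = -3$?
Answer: $-58$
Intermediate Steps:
$A = -12$ ($A = -9 - 3 = -12$)
$I{\left(H \right)} = -12 - H$
$5 I{\left(2 \right)} + 12 = 5 \left(-12 - 2\right) + 12 = 5 \left(-14\right) + 12 = -70 + 12 = -58$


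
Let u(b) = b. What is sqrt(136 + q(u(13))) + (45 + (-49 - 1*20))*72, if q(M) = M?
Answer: -1728 + sqrt(149) ≈ -1715.8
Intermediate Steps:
sqrt(136 + q(u(13))) + (45 + (-49 - 1*20))*72 = sqrt(136 + 13) + (45 + (-49 - 1*20))*72 = sqrt(149) + (45 + (-49 - 20))*72 = sqrt(149) + (45 - 69)*72 = sqrt(149) - 24*72 = sqrt(149) - 1728 = -1728 + sqrt(149)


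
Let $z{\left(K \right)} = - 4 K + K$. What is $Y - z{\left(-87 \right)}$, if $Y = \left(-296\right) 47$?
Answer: $-14173$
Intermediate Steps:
$z{\left(K \right)} = - 3 K$
$Y = -13912$
$Y - z{\left(-87 \right)} = -13912 - \left(-3\right) \left(-87\right) = -13912 - 261 = -14173$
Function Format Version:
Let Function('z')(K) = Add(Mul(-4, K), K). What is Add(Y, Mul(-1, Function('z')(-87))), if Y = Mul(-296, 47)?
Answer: -14173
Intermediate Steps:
Function('z')(K) = Mul(-3, K)
Y = -13912
Add(Y, Mul(-1, Function('z')(-87))) = Add(-13912, Mul(-1, Mul(-3, -87))) = Add(-13912, Mul(-1, 261)) = Add(-13912, -261) = -14173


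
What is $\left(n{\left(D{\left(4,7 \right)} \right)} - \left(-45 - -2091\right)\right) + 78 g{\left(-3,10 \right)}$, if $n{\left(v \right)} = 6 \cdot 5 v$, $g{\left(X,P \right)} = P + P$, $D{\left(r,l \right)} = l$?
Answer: $-276$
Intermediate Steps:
$g{\left(X,P \right)} = 2 P$
$n{\left(v \right)} = 30 v$
$\left(n{\left(D{\left(4,7 \right)} \right)} - \left(-45 - -2091\right)\right) + 78 g{\left(-3,10 \right)} = \left(30 \cdot 7 - \left(-45 - -2091\right)\right) + 78 \cdot 2 \cdot 10 = \left(210 - \left(-45 + 2091\right)\right) + 78 \cdot 20 = \left(210 - 2046\right) + 1560 = -1836 + 1560 = -276$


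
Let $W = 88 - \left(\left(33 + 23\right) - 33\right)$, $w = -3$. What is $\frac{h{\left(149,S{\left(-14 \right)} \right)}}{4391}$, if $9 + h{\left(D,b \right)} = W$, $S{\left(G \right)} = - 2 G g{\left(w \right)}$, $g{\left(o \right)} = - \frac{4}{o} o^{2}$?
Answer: $\frac{56}{4391} \approx 0.012753$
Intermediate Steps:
$g{\left(o \right)} = - 4 o$
$W = 65$ ($W = 88 - \left(56 - 33\right) = 88 - 23 = 65$)
$S{\left(G \right)} = - 24 G$ ($S{\left(G \right)} = - 2 G \left(\left(-4\right) \left(-3\right)\right) = - 2 G 12 = - 24 G$)
$h{\left(D,b \right)} = 56$ ($h{\left(D,b \right)} = -9 + 65 = 56$)
$\frac{h{\left(149,S{\left(-14 \right)} \right)}}{4391} = \frac{56}{4391}$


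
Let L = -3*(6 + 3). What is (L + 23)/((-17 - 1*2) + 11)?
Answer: ½ ≈ 0.50000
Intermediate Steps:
L = -27 (L = -3*9 = -27)
(L + 23)/((-17 - 1*2) + 11) = (-27 + 23)/((-17 - 1*2) + 11) = -4/((-17 - 2) + 11) = -4/(-19 + 11) = -4/(-8) = -4*(-⅛) = ½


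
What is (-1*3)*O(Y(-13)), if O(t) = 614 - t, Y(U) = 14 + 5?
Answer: -1785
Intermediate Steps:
Y(U) = 19
(-1*3)*O(Y(-13)) = (-1*3)*(614 - 1*19) = -3*(614 - 19) = -3*595 = -1785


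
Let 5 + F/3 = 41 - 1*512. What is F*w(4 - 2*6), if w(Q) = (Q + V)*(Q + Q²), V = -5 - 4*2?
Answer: 1679328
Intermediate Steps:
V = -13 (V = -5 - 8 = -13)
F = -1428 (F = -15 + 3*(41 - 1*512) = -15 + 3*(41 - 512) = -15 + 3*(-471) = -15 - 1413 = -1428)
w(Q) = (-13 + Q)*(Q + Q²) (w(Q) = (Q - 13)*(Q + Q²) = (-13 + Q)*(Q + Q²))
F*w(4 - 2*6) = -1428*(4 - 2*6)*(-13 + (4 - 2*6)² - 12*(4 - 2*6)) = -1428*(4 - 12)*(-13 + (4 - 12)² - 12*(4 - 12)) = -(-11424)*(-13 + (-8)² - 12*(-8)) = -(-11424)*(-13 + 64 + 96) = -(-11424)*147 = -1428*(-1176) = 1679328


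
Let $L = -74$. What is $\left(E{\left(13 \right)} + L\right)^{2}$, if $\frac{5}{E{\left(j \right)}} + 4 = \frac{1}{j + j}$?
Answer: $\frac{60093504}{10609} \approx 5664.4$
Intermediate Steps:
$E{\left(j \right)} = \frac{5}{-4 + \frac{1}{2 j}}$ ($E{\left(j \right)} = \frac{5}{-4 + \frac{1}{j + j}} = \frac{5}{-4 + \frac{1}{2 j}}$)
$\left(E{\left(13 \right)} + L\right)^{2} = \left(\left(-10\right) 13 \frac{1}{-1 + 8 \cdot 13} - 74\right)^{2} = \left(\left(-10\right) 13 \frac{1}{-1 + 104} - 74\right)^{2} = \left(\left(-10\right) 13 \cdot \frac{1}{103} - 74\right)^{2} = \left(- \frac{130}{103} - 74\right)^{2} = \left(- \frac{7752}{103}\right)^{2} = \frac{60093504}{10609}$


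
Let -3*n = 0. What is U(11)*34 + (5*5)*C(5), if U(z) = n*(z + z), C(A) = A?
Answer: 125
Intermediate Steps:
n = 0 (n = -1/3*0 = 0)
U(z) = 0 (U(z) = 0*(z + z) = 0*(2*z) = 0)
U(11)*34 + (5*5)*C(5) = 0*34 + (5*5)*5 = 0 + 25*5 = 0 + 125 = 125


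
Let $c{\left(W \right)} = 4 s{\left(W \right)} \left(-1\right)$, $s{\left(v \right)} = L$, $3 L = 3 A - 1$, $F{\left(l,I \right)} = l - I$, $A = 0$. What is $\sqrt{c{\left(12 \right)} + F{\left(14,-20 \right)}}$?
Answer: $\frac{\sqrt{318}}{3} \approx 5.9442$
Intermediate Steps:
$L = - \frac{1}{3}$ ($L = \frac{3 \cdot 0 - 1}{3} = \frac{0 - 1}{3} = \frac{1}{3} \left(-1\right) = - \frac{1}{3} \approx -0.33333$)
$s{\left(v \right)} = - \frac{1}{3}$
$c{\left(W \right)} = \frac{4}{3}$ ($c{\left(W \right)} = 4 \left(- \frac{1}{3}\right) \left(-1\right) = \left(- \frac{4}{3}\right) \left(-1\right) = \frac{4}{3}$)
$\sqrt{c{\left(12 \right)} + F{\left(14,-20 \right)}} = \sqrt{\frac{4}{3} + \left(14 - -20\right)} = \sqrt{\frac{4}{3} + \left(14 + 20\right)} = \sqrt{\frac{4}{3} + 34} = \sqrt{\frac{106}{3}} = \frac{\sqrt{318}}{3}$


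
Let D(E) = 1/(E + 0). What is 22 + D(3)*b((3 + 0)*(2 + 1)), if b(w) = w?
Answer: 25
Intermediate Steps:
D(E) = 1/E
22 + D(3)*b((3 + 0)*(2 + 1)) = 22 + ((3 + 0)*(2 + 1))/3 = 22 + (3*3)/3 = 22 + (⅓)*9 = 22 + 3 = 25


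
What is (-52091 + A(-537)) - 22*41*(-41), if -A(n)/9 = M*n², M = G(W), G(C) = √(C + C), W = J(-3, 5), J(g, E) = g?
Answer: -15109 - 2595321*I*√6 ≈ -15109.0 - 6.3572e+6*I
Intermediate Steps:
W = -3
G(C) = √2*√C (G(C) = √(2*C) = √2*√C)
M = I*√6 (M = √2*√(-3) = √2*(I*√3) = I*√6 ≈ 2.4495*I)
A(n) = -9*I*√6*n²
(-52091 + A(-537)) - 22*41*(-41) = (-52091 - 9*I*√6*(-537)²) - 22*41*(-41) = (-52091 - 9*I*√6*288369) - 902*(-41) = (-52091 - 2595321*I*√6) + 36982 = -15109 - 2595321*I*√6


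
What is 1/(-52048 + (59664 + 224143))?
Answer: 1/231759 ≈ 4.3148e-6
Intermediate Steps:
1/(-52048 + (59664 + 224143)) = 1/(-52048 + 283807) = 1/231759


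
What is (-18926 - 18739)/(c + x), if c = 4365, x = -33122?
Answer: 37665/28757 ≈ 1.3098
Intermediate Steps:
(-18926 - 18739)/(c + x) = (-18926 - 18739)/(4365 - 33122) = -37665/(-28757) = -37665*(-1/28757) = 37665/28757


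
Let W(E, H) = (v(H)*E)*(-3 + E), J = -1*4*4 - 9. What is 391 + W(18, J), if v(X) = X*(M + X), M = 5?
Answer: 135391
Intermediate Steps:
v(X) = X*(5 + X)
J = -25 (J = -4*4 - 9 = -16 - 9 = -25)
W(E, H) = E*H*(-3 + E)*(5 + H) (W(E, H) = ((H*(5 + H))*E)*(-3 + E) = (E*H*(5 + H))*(-3 + E) = E*H*(-3 + E)*(5 + H))
391 + W(18, J) = 391 + 18*(-25)*(-3 + 18)*(5 - 25) = 391 + 18*(-25)*15*(-20) = 391 + 135000 = 135391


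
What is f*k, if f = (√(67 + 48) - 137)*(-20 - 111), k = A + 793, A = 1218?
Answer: 36091417 - 263441*√115 ≈ 3.3266e+7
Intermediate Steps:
k = 2011 (k = 1218 + 793 = 2011)
f = 17947 - 131*√115 (f = (√115 - 137)*(-131) = (-137 + √115)*(-131) = 17947 - 131*√115 ≈ 16542.)
f*k = (17947 - 131*√115)*2011 = 36091417 - 263441*√115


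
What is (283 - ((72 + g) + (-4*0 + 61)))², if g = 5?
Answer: 21025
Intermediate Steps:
(283 - ((72 + g) + (-4*0 + 61)))² = (283 - ((72 + 5) + (-4*0 + 61)))² = (283 - (77 + (0 + 61)))² = (283 - (77 + 61))² = (283 - 1*138)² = (283 - 138)² = 145² = 21025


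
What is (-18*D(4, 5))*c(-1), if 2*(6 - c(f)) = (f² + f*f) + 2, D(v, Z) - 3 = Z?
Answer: -576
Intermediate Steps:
D(v, Z) = 3 + Z
c(f) = 5 - f² (c(f) = 6 - ((f² + f*f) + 2)/2 = 6 - ((f² + f²) + 2)/2 = 6 - (2*f² + 2)/2 = 6 - (2 + 2*f²)/2 = 6 + (-1 - f²) = 5 - f²)
(-18*D(4, 5))*c(-1) = (-18*(3 + 5))*(5 - 1*(-1)²) = (-18*8)*(5 - 1*1) = -144*(5 - 1) = -144*4 = -576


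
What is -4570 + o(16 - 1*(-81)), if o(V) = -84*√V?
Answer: -4570 - 84*√97 ≈ -5397.3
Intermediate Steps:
-4570 + o(16 - 1*(-81)) = -4570 - 84*√(16 - 1*(-81)) = -4570 - 84*√(16 + 81) = -4570 - 84*√97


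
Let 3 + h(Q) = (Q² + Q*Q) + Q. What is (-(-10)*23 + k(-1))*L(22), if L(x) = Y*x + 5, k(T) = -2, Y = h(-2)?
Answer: 16188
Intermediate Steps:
h(Q) = -3 + Q + 2*Q² (h(Q) = -3 + ((Q² + Q*Q) + Q) = -3 + ((Q² + Q²) + Q) = -3 + (2*Q² + Q) = -3 + (Q + 2*Q²) = -3 + Q + 2*Q²)
Y = 3 (Y = -3 - 2 + 2*(-2)² = -3 - 2 + 2*4 = -3 - 2 + 8 = 3)
L(x) = 5 + 3*x (L(x) = 3*x + 5 = 5 + 3*x)
(-(-10)*23 + k(-1))*L(22) = (-(-10)*23 - 2)*(5 + 3*22) = (-10*(-23) - 2)*(5 + 66) = (230 - 2)*71 = 228*71 = 16188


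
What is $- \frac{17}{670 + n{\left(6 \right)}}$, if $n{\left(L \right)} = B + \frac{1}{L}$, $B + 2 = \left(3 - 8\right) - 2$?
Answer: $- \frac{102}{3967} \approx -0.025712$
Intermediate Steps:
$B = -9$ ($B = -2 + \left(\left(3 - 8\right) - 2\right) = -2 - 7 = -9$)
$n{\left(L \right)} = -9 + \frac{1}{L}$
$- \frac{17}{670 + n{\left(6 \right)}} = - \frac{17}{670 - \left(9 - \frac{1}{6}\right)} = - \frac{17}{670 + \left(-9 + \frac{1}{6}\right)} = - \frac{17}{670 - \frac{53}{6}} = - \frac{17}{\frac{3967}{6}} = \left(-17\right) \frac{6}{3967} = - \frac{102}{3967}$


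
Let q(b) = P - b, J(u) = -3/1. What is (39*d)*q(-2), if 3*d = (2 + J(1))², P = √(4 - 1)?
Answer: 26 + 13*√3 ≈ 48.517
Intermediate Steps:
J(u) = -3 (J(u) = -3*1 = -3)
P = √3 ≈ 1.7320
q(b) = √3 - b
d = ⅓ (d = (2 - 3)²/3 = (⅓)*(-1)² = (⅓)*1 = ⅓ ≈ 0.33333)
(39*d)*q(-2) = (39*(⅓))*(√3 - 1*(-2)) = 13*(√3 + 2) = 13*(2 + √3) = 26 + 13*√3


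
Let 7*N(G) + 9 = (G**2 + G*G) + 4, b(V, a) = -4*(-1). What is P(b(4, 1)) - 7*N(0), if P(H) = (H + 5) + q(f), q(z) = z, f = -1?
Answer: 13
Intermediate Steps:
b(V, a) = 4
N(G) = -5/7 + 2*G**2/7 (N(G) = -9/7 + ((G**2 + G*G) + 4)/7 = -9/7 + ((G**2 + G**2) + 4)/7 = -9/7 + (2*G**2 + 4)/7 = -9/7 + (4 + 2*G**2)/7 = -9/7 + (4/7 + 2*G**2/7) = -5/7 + 2*G**2/7)
P(H) = 4 + H (P(H) = (H + 5) - 1 = (5 + H) - 1 = 4 + H)
P(b(4, 1)) - 7*N(0) = (4 + 4) - 7*(-5/7 + (2/7)*0**2) = 8 - 7*(-5/7 + (2/7)*0) = 8 - 7*(-5/7 + 0) = 8 - 7*(-5/7) = 8 + 5 = 13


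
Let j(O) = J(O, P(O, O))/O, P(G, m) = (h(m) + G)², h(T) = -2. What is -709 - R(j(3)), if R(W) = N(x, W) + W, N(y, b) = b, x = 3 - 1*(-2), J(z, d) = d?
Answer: -2129/3 ≈ -709.67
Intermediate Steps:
P(G, m) = (-2 + G)²
x = 5 (x = 3 + 2 = 5)
j(O) = (-2 + O)²/O
R(W) = 2*W (R(W) = W + W = 2*W)
-709 - R(j(3)) = -709 - 2*(-2 + 3)²/3 = -709 - 2*(⅓)*1² = -709 - 2*(⅓)*1 = -709 - 2/3 = -709 - 1*⅔ = -709 - ⅔ = -2129/3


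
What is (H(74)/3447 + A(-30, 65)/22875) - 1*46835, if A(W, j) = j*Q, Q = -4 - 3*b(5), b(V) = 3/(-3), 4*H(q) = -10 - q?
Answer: -27355157843/584075 ≈ -46835.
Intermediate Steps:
H(q) = -5/2 - q/4 (H(q) = (-10 - q)/4 = -5/2 - q/4)
b(V) = -1 (b(V) = 3*(-⅓) = -1)
Q = -1 (Q = -4 - 3*(-1) = -4 + 3 = -1)
A(W, j) = -j (A(W, j) = j*(-1) = -j)
(H(74)/3447 + A(-30, 65)/22875) - 1*46835 = ((-5/2 - ¼*74)/3447 - 1*65/22875) - 1*46835 = ((-5/2 - 37/2)*(1/3447) - 65*1/22875) - 46835 = (-21*1/3447 - 13/4575) - 46835 = (-7/1149 - 13/4575) - 46835 = -5218/584075 - 46835 = -27355157843/584075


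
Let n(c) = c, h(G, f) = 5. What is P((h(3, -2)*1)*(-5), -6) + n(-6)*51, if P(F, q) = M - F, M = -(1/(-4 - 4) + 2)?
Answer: -2263/8 ≈ -282.88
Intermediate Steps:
M = -15/8 (M = -(1/(-8) + 2) = -(-1/8 + 2) = -1*15/8 = -15/8 ≈ -1.8750)
P(F, q) = -15/8 - F
P((h(3, -2)*1)*(-5), -6) + n(-6)*51 = (-15/8 - 5*1*(-5)) - 6*51 = (-15/8 - 5*(-5)) - 306 = (-15/8 - 1*(-25)) - 306 = (-15/8 + 25) - 306 = 185/8 - 306 = -2263/8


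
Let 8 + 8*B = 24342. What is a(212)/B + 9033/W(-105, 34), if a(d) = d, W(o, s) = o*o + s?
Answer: 119282543/134554853 ≈ 0.88650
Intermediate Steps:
B = 12167/4 (B = -1 + (1/8)*24342 = -1 + 12171/4 = 12167/4 ≈ 3041.8)
W(o, s) = s + o**2 (W(o, s) = o**2 + s = s + o**2)
a(212)/B + 9033/W(-105, 34) = 212/(12167/4) + 9033/(34 + (-105)**2) = 212*(4/12167) + 9033/(34 + 11025) = 848/12167 + 9033/11059 = 119282543/134554853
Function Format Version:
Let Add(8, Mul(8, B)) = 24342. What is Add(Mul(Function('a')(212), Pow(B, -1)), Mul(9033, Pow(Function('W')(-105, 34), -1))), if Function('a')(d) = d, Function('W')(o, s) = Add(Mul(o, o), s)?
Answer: Rational(119282543, 134554853) ≈ 0.88650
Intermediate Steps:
B = Rational(12167, 4) (B = Add(-1, Mul(Rational(1, 8), 24342)) = Add(-1, Rational(12171, 4)) = Rational(12167, 4) ≈ 3041.8)
Function('W')(o, s) = Add(s, Pow(o, 2)) (Function('W')(o, s) = Add(Pow(o, 2), s) = Add(s, Pow(o, 2)))
Add(Mul(Function('a')(212), Pow(B, -1)), Mul(9033, Pow(Function('W')(-105, 34), -1))) = Add(Mul(212, Pow(Rational(12167, 4), -1)), Mul(9033, Pow(Add(34, Pow(-105, 2)), -1))) = Add(Mul(212, Rational(4, 12167)), Mul(9033, Pow(Add(34, 11025), -1))) = Add(Rational(848, 12167), Mul(9033, Pow(11059, -1))) = Add(Rational(848, 12167), Mul(9033, Rational(1, 11059))) = Add(Rational(848, 12167), Rational(9033, 11059)) = Rational(119282543, 134554853)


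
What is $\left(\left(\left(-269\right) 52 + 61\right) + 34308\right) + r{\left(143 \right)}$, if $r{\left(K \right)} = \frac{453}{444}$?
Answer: $\frac{3016539}{148} \approx 20382.0$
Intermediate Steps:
$r{\left(K \right)} = \frac{151}{148}$ ($r{\left(K \right)} = 453 \cdot \frac{1}{444} = \frac{151}{148}$)
$\left(\left(\left(-269\right) 52 + 61\right) + 34308\right) + r{\left(143 \right)} = \left(\left(\left(-269\right) 52 + 61\right) + 34308\right) + \frac{151}{148} = \left(\left(-13988 + 61\right) + 34308\right) + \frac{151}{148} = \left(-13927 + 34308\right) + \frac{151}{148} = 20381 + \frac{151}{148} = \frac{3016539}{148}$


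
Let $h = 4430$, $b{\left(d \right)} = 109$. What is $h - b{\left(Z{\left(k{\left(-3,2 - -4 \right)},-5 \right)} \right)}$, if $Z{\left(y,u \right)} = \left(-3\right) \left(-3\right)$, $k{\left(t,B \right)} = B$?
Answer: $4321$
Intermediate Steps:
$Z{\left(y,u \right)} = 9$
$h - b{\left(Z{\left(k{\left(-3,2 - -4 \right)},-5 \right)} \right)} = 4430 - 109 = 4321$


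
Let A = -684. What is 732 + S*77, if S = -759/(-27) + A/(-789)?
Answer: 7014151/2367 ≈ 2963.3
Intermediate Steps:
S = 68591/2367 (S = -759/(-27) - 684/(-789) = -759*(-1/27) - 684*(-1/789) = 253/9 + 228/263 = 68591/2367 ≈ 28.978)
732 + S*77 = 732 + (68591/2367)*77 = 732 + 5281507/2367 = 7014151/2367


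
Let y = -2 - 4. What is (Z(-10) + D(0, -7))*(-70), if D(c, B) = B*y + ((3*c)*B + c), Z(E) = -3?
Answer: -2730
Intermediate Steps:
y = -6
D(c, B) = c - 6*B + 3*B*c (D(c, B) = B*(-6) + ((3*c)*B + c) = -6*B + (3*B*c + c) = -6*B + (c + 3*B*c) = c - 6*B + 3*B*c)
(Z(-10) + D(0, -7))*(-70) = (-3 + (0 - 6*(-7) + 3*(-7)*0))*(-70) = (-3 + (0 + 42 + 0))*(-70) = (-3 + 42)*(-70) = 39*(-70) = -2730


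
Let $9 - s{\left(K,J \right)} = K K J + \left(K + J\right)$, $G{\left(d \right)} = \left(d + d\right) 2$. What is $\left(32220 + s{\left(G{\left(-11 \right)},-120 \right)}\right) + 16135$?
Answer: $280848$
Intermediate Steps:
$G{\left(d \right)} = 4 d$ ($G{\left(d \right)} = 2 d 2 = 4 d$)
$s{\left(K,J \right)} = 9 - J - K - J K^{2}$ ($s{\left(K,J \right)} = 9 - \left(K K J + \left(K + J\right)\right) = 9 - \left(K^{2} J + \left(J + K\right)\right) = 9 - \left(J K^{2} + \left(J + K\right)\right) = 9 - \left(J + K + J K^{2}\right) = 9 - J - K - J K^{2}$)
$\left(32220 + s{\left(G{\left(-11 \right)},-120 \right)}\right) + 16135 = \left(32220 - \left(-129 - 232320 - 44\right)\right) + 16135 = \left(32220 + \left(9 + 120 - -44 - - 120 \left(-44\right)^{2}\right)\right) + 16135 = \left(32220 + \left(9 + 120 + 44 - \left(-120\right) 1936\right)\right) + 16135 = \left(32220 + \left(9 + 120 + 44 + 232320\right)\right) + 16135 = \left(32220 + 232493\right) + 16135 = 264713 + 16135 = 280848$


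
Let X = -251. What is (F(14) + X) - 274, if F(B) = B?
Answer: -511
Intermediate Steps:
(F(14) + X) - 274 = (14 - 251) - 274 = -237 - 274 = -511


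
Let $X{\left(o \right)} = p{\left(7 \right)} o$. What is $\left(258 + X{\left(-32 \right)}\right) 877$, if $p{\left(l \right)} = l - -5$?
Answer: $-110502$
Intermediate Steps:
$p{\left(l \right)} = 5 + l$ ($p{\left(l \right)} = l + 5 = 5 + l$)
$X{\left(o \right)} = 12 o$ ($X{\left(o \right)} = \left(5 + 7\right) o = 12 o$)
$\left(258 + X{\left(-32 \right)}\right) 877 = \left(258 + 12 \left(-32\right)\right) 877 = \left(258 - 384\right) 877 = \left(-126\right) 877 = -110502$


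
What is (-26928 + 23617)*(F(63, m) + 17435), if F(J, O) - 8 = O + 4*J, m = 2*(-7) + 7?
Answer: -58564968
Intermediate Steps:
m = -7 (m = -14 + 7 = -7)
F(J, O) = 8 + O + 4*J (F(J, O) = 8 + (O + 4*J) = 8 + O + 4*J)
(-26928 + 23617)*(F(63, m) + 17435) = (-26928 + 23617)*((8 - 7 + 4*63) + 17435) = -3311*((8 - 7 + 252) + 17435) = -3311*(253 + 17435) = -3311*17688 = -58564968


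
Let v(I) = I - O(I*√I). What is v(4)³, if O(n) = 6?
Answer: -8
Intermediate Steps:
v(I) = -6 + I (v(I) = I - 1*6 = I - 6 = -6 + I)
v(4)³ = (-6 + 4)³ = (-2)³ = -8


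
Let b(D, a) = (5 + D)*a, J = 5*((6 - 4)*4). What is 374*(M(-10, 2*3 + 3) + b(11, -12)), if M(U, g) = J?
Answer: -56848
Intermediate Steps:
J = 40 (J = 5*(2*4) = 5*8 = 40)
b(D, a) = a*(5 + D)
M(U, g) = 40
374*(M(-10, 2*3 + 3) + b(11, -12)) = 374*(40 - 12*(5 + 11)) = 374*(40 - 12*16) = 374*(40 - 192) = 374*(-152) = -56848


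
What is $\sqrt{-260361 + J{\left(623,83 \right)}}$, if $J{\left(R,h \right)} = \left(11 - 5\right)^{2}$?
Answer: $15 i \sqrt{1157} \approx 510.22 i$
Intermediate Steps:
$J{\left(R,h \right)} = 36$ ($J{\left(R,h \right)} = 6^{2} = 36$)
$\sqrt{-260361 + J{\left(623,83 \right)}} = \sqrt{-260361 + 36} = \sqrt{-260325} = 15 i \sqrt{1157}$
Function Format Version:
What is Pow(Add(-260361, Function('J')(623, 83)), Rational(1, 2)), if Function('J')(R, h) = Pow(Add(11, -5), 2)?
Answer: Mul(15, I, Pow(1157, Rational(1, 2))) ≈ Mul(510.22, I)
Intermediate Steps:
Function('J')(R, h) = 36 (Function('J')(R, h) = Pow(6, 2) = 36)
Pow(Add(-260361, Function('J')(623, 83)), Rational(1, 2)) = Pow(Add(-260361, 36), Rational(1, 2)) = Pow(-260325, Rational(1, 2)) = Mul(15, I, Pow(1157, Rational(1, 2)))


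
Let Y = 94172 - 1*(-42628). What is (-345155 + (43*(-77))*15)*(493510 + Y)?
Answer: -248858994200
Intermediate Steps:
Y = 136800 (Y = 94172 + 42628 = 136800)
(-345155 + (43*(-77))*15)*(493510 + Y) = (-345155 + (43*(-77))*15)*(493510 + 136800) = (-345155 - 3311*15)*630310 = (-345155 - 49665)*630310 = -394820*630310 = -248858994200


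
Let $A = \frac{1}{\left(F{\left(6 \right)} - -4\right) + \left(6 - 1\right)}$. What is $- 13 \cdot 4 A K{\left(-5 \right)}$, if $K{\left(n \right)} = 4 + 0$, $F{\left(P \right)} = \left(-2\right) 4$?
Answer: $-208$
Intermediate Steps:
$F{\left(P \right)} = -8$
$K{\left(n \right)} = 4$
$A = 1$ ($A = \frac{1}{\left(-8 - -4\right) + \left(6 - 1\right)} = \frac{1}{\left(-8 + 4\right) + \left(6 - 1\right)} = \frac{1}{-4 + 5} = 1^{-1} = 1$)
$- 13 \cdot 4 A K{\left(-5 \right)} = - 13 \cdot 4 \cdot 1 \cdot 4 = \left(-13\right) 4 \cdot 4 = \left(-52\right) 4 = -208$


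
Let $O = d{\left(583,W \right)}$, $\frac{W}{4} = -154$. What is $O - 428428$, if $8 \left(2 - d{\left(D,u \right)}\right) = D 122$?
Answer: $- \frac{1749267}{4} \approx -4.3732 \cdot 10^{5}$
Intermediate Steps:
$W = -616$ ($W = 4 \left(-154\right) = -616$)
$d{\left(D,u \right)} = 2 - \frac{61 D}{4}$ ($d{\left(D,u \right)} = 2 - \frac{D 122}{8} = 2 - \frac{122 D}{8} = 2 - \frac{61 D}{4}$)
$O = - \frac{35555}{4}$ ($O = 2 - \frac{35563}{4} = - \frac{35555}{4} \approx -8888.8$)
$O - 428428 = - \frac{35555}{4} - 428428 = - \frac{1749267}{4}$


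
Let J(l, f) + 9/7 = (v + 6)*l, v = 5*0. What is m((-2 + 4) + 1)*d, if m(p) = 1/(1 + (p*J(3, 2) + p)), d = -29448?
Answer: -206136/379 ≈ -543.89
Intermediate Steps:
v = 0
J(l, f) = -9/7 + 6*l (J(l, f) = -9/7 + (0 + 6)*l = -9/7 + 6*l)
m(p) = 1/(1 + 124*p/7) (m(p) = 1/(1 + (p*(-9/7 + 6*3) + p)) = 1/(1 + (p*(-9/7 + 18) + p)) = 1/(1 + (p*(117/7) + p)) = 1/(1 + (117*p/7 + p)) = 1/(1 + 124*p/7))
m((-2 + 4) + 1)*d = (7/(7 + 124*((-2 + 4) + 1)))*(-29448) = (7/(7 + 124*(2 + 1)))*(-29448) = (7/(7 + 124*3))*(-29448) = (7/(7 + 372))*(-29448) = (7/379)*(-29448) = -206136/379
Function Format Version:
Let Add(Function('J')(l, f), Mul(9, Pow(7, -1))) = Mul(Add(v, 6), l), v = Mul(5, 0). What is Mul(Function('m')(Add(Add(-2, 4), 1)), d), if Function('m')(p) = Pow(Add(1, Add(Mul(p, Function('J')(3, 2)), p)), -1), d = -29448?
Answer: Rational(-206136, 379) ≈ -543.89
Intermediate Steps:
v = 0
Function('J')(l, f) = Add(Rational(-9, 7), Mul(6, l)) (Function('J')(l, f) = Add(Rational(-9, 7), Mul(Add(0, 6), l)) = Add(Rational(-9, 7), Mul(6, l)))
Function('m')(p) = Pow(Add(1, Mul(Rational(124, 7), p)), -1) (Function('m')(p) = Pow(Add(1, Add(Mul(p, Add(Rational(-9, 7), Mul(6, 3))), p)), -1) = Pow(Add(1, Add(Mul(p, Add(Rational(-9, 7), 18)), p)), -1) = Pow(Add(1, Add(Mul(p, Rational(117, 7)), p)), -1) = Pow(Add(1, Add(Mul(Rational(117, 7), p), p)), -1) = Pow(Add(1, Mul(Rational(124, 7), p)), -1))
Mul(Function('m')(Add(Add(-2, 4), 1)), d) = Mul(Mul(7, Pow(Add(7, Mul(124, Add(Add(-2, 4), 1))), -1)), -29448) = Mul(Mul(7, Pow(Add(7, Mul(124, Add(2, 1))), -1)), -29448) = Mul(Mul(7, Pow(Add(7, Mul(124, 3)), -1)), -29448) = Mul(Mul(7, Pow(Add(7, 372), -1)), -29448) = Mul(Mul(7, Pow(379, -1)), -29448) = Mul(Mul(7, Rational(1, 379)), -29448) = Mul(Rational(7, 379), -29448) = Rational(-206136, 379)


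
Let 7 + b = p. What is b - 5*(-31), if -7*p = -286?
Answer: 1322/7 ≈ 188.86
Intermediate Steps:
p = 286/7 (p = -⅐*(-286) = 286/7 ≈ 40.857)
b = 237/7 (b = -7 + 286/7 = 237/7 ≈ 33.857)
b - 5*(-31) = 237/7 - 5*(-31) = 237/7 + 155 = 1322/7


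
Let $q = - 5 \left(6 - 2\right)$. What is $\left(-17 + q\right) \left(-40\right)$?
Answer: $1480$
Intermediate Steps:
$q = -20$ ($q = \left(-5\right) 4 = -20$)
$\left(-17 + q\right) \left(-40\right) = \left(-17 - 20\right) \left(-40\right) = \left(-37\right) \left(-40\right) = 1480$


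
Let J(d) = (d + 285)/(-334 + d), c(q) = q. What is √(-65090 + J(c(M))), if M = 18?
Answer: I*√1624930697/158 ≈ 255.13*I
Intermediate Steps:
J(d) = (285 + d)/(-334 + d)
√(-65090 + J(c(M))) = √(-65090 + (285 + 18)/(-334 + 18)) = √(-65090 + 303/(-316)) = √(-65090 - 1/316*303) = √(-65090 - 303/316) = √(-20568743/316) = I*√1624930697/158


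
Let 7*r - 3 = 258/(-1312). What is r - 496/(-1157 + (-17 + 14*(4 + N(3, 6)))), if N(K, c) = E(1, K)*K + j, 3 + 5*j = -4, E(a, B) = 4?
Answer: 1268977/1391376 ≈ 0.91203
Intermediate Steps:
j = -7/5 (j = -⅗ + (⅕)*(-4) = -⅗ - ⅘ = -7/5 ≈ -1.4000)
r = 1839/4592 (r = 3/7 + (258/(-1312))/7 = 3/7 + (258*(-1/1312))/7 = 3/7 + (⅐)*(-129/656) = 3/7 - 129/4592 = 1839/4592 ≈ 0.40048)
N(K, c) = -7/5 + 4*K (N(K, c) = 4*K - 7/5 = -7/5 + 4*K)
r - 496/(-1157 + (-17 + 14*(4 + N(3, 6)))) = 1839/4592 - 496/(-1157 + (-17 + 14*(4 + (-7/5 + 4*3)))) = 1839/4592 - 496/(-1157 + (-17 + 14*(4 + (-7/5 + 12)))) = 1839/4592 - 496/(-1157 + (-17 + 14*(4 + 53/5))) = 1839/4592 - 496/(-1157 + (-17 + 14*(73/5))) = 1839/4592 - 496/(-1157 + (-17 + 1022/5)) = 1839/4592 - 496/(-1157 + 937/5) = 1839/4592 - 496/(-4848/5) = 1839/4592 - 496*(-5/4848) = 1839/4592 + 155/303 = 1268977/1391376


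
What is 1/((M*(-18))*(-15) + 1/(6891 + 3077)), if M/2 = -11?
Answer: -9968/59209919 ≈ -0.00016835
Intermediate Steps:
M = -22 (M = 2*(-11) = -22)
1/((M*(-18))*(-15) + 1/(6891 + 3077)) = 1/(-22*(-18)*(-15) + 1/(6891 + 3077)) = 1/(396*(-15) + 1/9968) = 1/(-5940 + 1/9968) = 1/(-59209919/9968) = -9968/59209919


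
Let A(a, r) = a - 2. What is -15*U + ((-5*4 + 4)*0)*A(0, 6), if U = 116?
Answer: -1740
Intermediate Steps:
A(a, r) = -2 + a
-15*U + ((-5*4 + 4)*0)*A(0, 6) = -15*116 + ((-5*4 + 4)*0)*(-2 + 0) = -1740 + ((-20 + 4)*0)*(-2) = -1740 - 16*0*(-2) = -1740 + 0*(-2) = -1740 + 0 = -1740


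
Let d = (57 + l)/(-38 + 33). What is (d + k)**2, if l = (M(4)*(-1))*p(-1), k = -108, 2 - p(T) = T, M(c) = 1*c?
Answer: 13689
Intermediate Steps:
M(c) = c
p(T) = 2 - T
l = -12 (l = (4*(-1))*(2 - 1*(-1)) = -4*(2 + 1) = -4*3 = -12)
d = -9 (d = (57 - 12)/(-38 + 33) = 45/(-5) = 45*(-1/5) = -9)
(d + k)**2 = (-9 - 108)**2 = (-117)**2 = 13689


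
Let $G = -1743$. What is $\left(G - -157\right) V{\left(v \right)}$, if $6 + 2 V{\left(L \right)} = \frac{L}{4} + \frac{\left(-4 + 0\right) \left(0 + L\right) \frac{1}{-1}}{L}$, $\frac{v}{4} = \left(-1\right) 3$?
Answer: $3965$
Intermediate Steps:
$v = -12$ ($v = 4 \left(\left(-1\right) 3\right) = 4 \left(-3\right) = -12$)
$V{\left(L \right)} = -1 + \frac{L}{8}$ ($V{\left(L \right)} = -3 + \frac{\frac{L}{4} + \frac{\left(-4 + 0\right) \left(0 + L\right) \frac{1}{-1}}{L}}{2} = -3 + \frac{L \frac{1}{4} + \frac{- 4 L \left(-1\right)}{L}}{2} = -3 + \frac{\frac{L}{4} + \frac{4 L}{L}}{2} = -3 + \frac{\frac{L}{4} + 4}{2} = -3 + \frac{4 + \frac{L}{4}}{2} = -3 + \left(2 + \frac{L}{8}\right) = -1 + \frac{L}{8}$)
$\left(G - -157\right) V{\left(v \right)} = \left(-1743 - -157\right) \left(-1 + \frac{1}{8} \left(-12\right)\right) = \left(-1743 + 157\right) \left(-1 - \frac{3}{2}\right) = \left(-1586\right) \left(- \frac{5}{2}\right) = 3965$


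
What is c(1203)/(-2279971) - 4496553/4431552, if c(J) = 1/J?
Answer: -4111056187902347/4051627828041792 ≈ -1.0147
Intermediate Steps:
c(1203)/(-2279971) - 4496553/4431552 = 1/(1203*(-2279971)) - 4496553/4431552 = (1/1203)*(-1/2279971) - 4496553*1/4431552 = -1/2742805113 - 1498851/1477184 = -4111056187902347/4051627828041792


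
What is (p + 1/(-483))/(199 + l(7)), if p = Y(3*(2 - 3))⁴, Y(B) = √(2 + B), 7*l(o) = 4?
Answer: 482/96393 ≈ 0.0050004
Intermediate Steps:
l(o) = 4/7 (l(o) = (⅐)*4 = 4/7)
p = 1 (p = (√(2 + 3*(2 - 3)))⁴ = (√(2 + 3*(-1)))⁴ = (√(2 - 3))⁴ = (√(-1))⁴ = I⁴ = 1)
(p + 1/(-483))/(199 + l(7)) = (1 + 1/(-483))/(199 + 4/7) = (1 - 1/483)/(1397/7) = (482/483)*(7/1397) = 482/96393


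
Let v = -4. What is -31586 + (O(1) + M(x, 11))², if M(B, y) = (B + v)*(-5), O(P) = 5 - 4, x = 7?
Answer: -31390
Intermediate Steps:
O(P) = 1
M(B, y) = 20 - 5*B (M(B, y) = (B - 4)*(-5) = (-4 + B)*(-5) = 20 - 5*B)
-31586 + (O(1) + M(x, 11))² = -31586 + (1 + (20 - 5*7))² = -31586 + (1 + (20 - 35))² = -31586 + (1 - 15)² = -31586 + (-14)² = -31586 + 196 = -31390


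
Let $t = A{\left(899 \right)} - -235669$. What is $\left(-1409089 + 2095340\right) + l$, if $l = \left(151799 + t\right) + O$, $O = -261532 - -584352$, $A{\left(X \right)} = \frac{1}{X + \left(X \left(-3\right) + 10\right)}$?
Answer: $\frac{2497011731}{1788} \approx 1.3965 \cdot 10^{6}$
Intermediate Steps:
$A{\left(X \right)} = \frac{1}{10 - 2 X}$ ($A{\left(X \right)} = \frac{1}{X - \left(-10 + 3 X\right)} = \frac{1}{10 - 2 X}$)
$O = 322820$ ($O = -261532 + 584352 = 322820$)
$t = \frac{421376171}{1788}$ ($t = - \frac{1}{-10 + 2 \cdot 899} - -235669 = - \frac{1}{-10 + 1798} + 235669 = - \frac{1}{1788} + 235669 = \frac{421376171}{1788} \approx 2.3567 \cdot 10^{5}$)
$l = \frac{1269994943}{1788}$ ($l = \left(151799 + \frac{421376171}{1788}\right) + 322820 = \frac{692792783}{1788} + 322820 = \frac{1269994943}{1788} \approx 7.1029 \cdot 10^{5}$)
$\left(-1409089 + 2095340\right) + l = \left(-1409089 + 2095340\right) + \frac{1269994943}{1788} = 686251 + \frac{1269994943}{1788} = \frac{2497011731}{1788}$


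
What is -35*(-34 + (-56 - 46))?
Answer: 4760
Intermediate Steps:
-35*(-34 + (-56 - 46)) = -35*(-34 - 102) = -35*(-136) = 4760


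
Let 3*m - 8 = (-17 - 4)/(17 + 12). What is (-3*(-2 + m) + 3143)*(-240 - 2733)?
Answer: -270870030/29 ≈ -9.3404e+6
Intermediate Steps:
m = 211/87 (m = 8/3 + ((-17 - 4)/(17 + 12))/3 = 8/3 + (-21/29)/3 = 8/3 + (-21*1/29)/3 = 8/3 + (1/3)*(-21/29) = 8/3 - 7/29 = 211/87 ≈ 2.4253)
(-3*(-2 + m) + 3143)*(-240 - 2733) = (-3*(-2 + 211/87) + 3143)*(-240 - 2733) = (-3*37/87 + 3143)*(-2973) = (-37/29 + 3143)*(-2973) = (91110/29)*(-2973) = -270870030/29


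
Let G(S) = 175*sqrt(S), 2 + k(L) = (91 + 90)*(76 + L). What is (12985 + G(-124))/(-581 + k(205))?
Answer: 12985/50278 + 175*I*sqrt(31)/25139 ≈ 0.25826 + 0.038759*I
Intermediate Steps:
k(L) = 13754 + 181*L (k(L) = -2 + (91 + 90)*(76 + L) = -2 + 181*(76 + L) = -2 + (13756 + 181*L) = 13754 + 181*L)
(12985 + G(-124))/(-581 + k(205)) = (12985 + 175*sqrt(-124))/(-581 + (13754 + 181*205)) = (12985 + 175*(2*I*sqrt(31)))/(-581 + (13754 + 37105)) = (12985 + 350*I*sqrt(31))/(-581 + 50859) = (12985 + 350*I*sqrt(31))/50278 = (12985 + 350*I*sqrt(31))*(1/50278) = 12985/50278 + 175*I*sqrt(31)/25139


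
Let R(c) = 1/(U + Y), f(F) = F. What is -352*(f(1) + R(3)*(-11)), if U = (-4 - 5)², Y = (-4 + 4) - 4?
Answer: -2112/7 ≈ -301.71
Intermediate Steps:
Y = -4 (Y = 0 - 4 = -4)
U = 81 (U = (-9)² = 81)
R(c) = 1/77 (R(c) = 1/(81 - 4) = 1/77)
-352*(f(1) + R(3)*(-11)) = -352*(1 + (1/77)*(-11)) = -352*(1 - ⅐) = -352*6/7 = -2112/7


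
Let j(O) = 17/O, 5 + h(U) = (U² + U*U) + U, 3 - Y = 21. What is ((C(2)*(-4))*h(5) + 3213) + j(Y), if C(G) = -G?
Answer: 65017/18 ≈ 3612.1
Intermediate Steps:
Y = -18 (Y = 3 - 1*21 = 3 - 21 = -18)
h(U) = -5 + U + 2*U² (h(U) = -5 + ((U² + U*U) + U) = -5 + ((U² + U²) + U) = -5 + (2*U² + U) = -5 + (U + 2*U²) = -5 + U + 2*U²)
((C(2)*(-4))*h(5) + 3213) + j(Y) = ((-1*2*(-4))*(-5 + 5 + 2*5²) + 3213) + 17/(-18) = ((-2*(-4))*(-5 + 5 + 2*25) + 3213) + 17*(-1/18) = (8*(-5 + 5 + 50) + 3213) - 17/18 = (8*50 + 3213) - 17/18 = (400 + 3213) - 17/18 = 3613 - 17/18 = 65017/18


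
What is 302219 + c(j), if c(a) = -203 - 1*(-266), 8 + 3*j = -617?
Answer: 302282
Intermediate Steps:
j = -625/3 (j = -8/3 + (⅓)*(-617) = -8/3 - 617/3 = -625/3 ≈ -208.33)
c(a) = 63 (c(a) = -203 + 266 = 63)
302219 + c(j) = 302219 + 63 = 302282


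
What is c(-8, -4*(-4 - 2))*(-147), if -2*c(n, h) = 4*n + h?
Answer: -588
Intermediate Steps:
c(n, h) = -2*n - h/2 (c(n, h) = -(4*n + h)/2 = -(h + 4*n)/2 = -2*n - h/2)
c(-8, -4*(-4 - 2))*(-147) = (-2*(-8) - (-2)*(-4 - 2))*(-147) = (16 - (-2)*(-6))*(-147) = (16 - 1/2*24)*(-147) = (16 - 12)*(-147) = 4*(-147) = -588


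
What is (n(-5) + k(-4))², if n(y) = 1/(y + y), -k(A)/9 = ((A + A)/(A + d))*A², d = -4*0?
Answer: 8300161/100 ≈ 83002.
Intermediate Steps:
d = 0
k(A) = -18*A² (k(A) = -9*(A + A)/(A + 0)*A² = -9*(2*A)/A*A² = -18*A²)
n(y) = 1/(2*y)
(n(-5) + k(-4))² = ((½)/(-5) - 18*(-4)²)² = ((½)*(-⅕) - 18*16)² = (-⅒ - 288)² = (-2881/10)² = 8300161/100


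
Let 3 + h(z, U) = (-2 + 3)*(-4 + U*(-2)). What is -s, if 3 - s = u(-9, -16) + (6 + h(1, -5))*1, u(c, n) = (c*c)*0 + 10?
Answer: 16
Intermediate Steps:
h(z, U) = -7 - 2*U (h(z, U) = -3 + (-2 + 3)*(-4 + U*(-2)) = -3 + 1*(-4 - 2*U) = -3 + (-4 - 2*U) = -7 - 2*U)
u(c, n) = 10 (u(c, n) = c**2*0 + 10 = 0 + 10 = 10)
s = -16 (s = 3 - (10 + (6 + (-7 - 2*(-5)))*1) = 3 - (10 + (6 + (-7 + 10))*1) = 3 - (10 + (6 + 3)*1) = 3 - (10 + 9*1) = 3 - (10 + 9) = 3 - 1*19 = 3 - 19 = -16)
-s = -1*(-16) = 16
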